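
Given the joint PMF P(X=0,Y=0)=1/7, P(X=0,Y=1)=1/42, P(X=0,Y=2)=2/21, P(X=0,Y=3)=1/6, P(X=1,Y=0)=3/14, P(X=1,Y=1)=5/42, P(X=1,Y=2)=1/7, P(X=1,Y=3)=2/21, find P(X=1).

P(X=1) = P(X=1,Y=0) + P(X=1,Y=1) + P(X=1,Y=2) + P(X=1,Y=3)
= 3/14 + 5/42 + 1/7 + 2/21
= 4/7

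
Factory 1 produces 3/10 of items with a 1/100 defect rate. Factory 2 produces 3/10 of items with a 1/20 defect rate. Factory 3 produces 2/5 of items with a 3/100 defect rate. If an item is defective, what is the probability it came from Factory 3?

Using Bayes' theorem:
P(F1) = 3/10, P(D|F1) = 1/100
P(F2) = 3/10, P(D|F2) = 1/20
P(F3) = 2/5, P(D|F3) = 3/100
P(D) = P(D|F1)P(F1) + P(D|F2)P(F2) + P(D|F3)P(F3)
     = \frac{3}{100}
P(F3|D) = P(D|F3)P(F3) / P(D)
= \frac{2}{5}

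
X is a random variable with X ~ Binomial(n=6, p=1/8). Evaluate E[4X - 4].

For X ~ Binomial(n=6, p=1/8):
E[X] = \frac{3}{4}
E[4X - 4] = 4 × E[X] - 4 = -1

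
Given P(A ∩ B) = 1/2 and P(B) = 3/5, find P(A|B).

P(A|B) = P(A ∩ B) / P(B)
= (1/2) / (3/5)
= 5/6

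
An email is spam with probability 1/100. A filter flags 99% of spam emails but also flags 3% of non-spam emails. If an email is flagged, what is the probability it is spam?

Let D = the rare event, + = positive/flagged.
P(D) = 1/100
P(+|D) = 99/100
P(+|D') = 3/100
P(+) = P(+|D)P(D) + P(+|D')P(D')
     = \frac{99}{100} × \frac{1}{100} + \frac{3}{100} × \frac{99}{100}
     = \frac{99}{2500}
P(D|+) = P(+|D)P(D)/P(+) = \frac{1}{4}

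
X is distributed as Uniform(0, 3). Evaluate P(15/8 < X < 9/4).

P(15/8 < X < 9/4) = ∫_{15/8}^{9/4} f(x) dx
where f(x) = \frac{1}{3}
= \frac{1}{8}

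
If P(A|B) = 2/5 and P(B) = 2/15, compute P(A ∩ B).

By definition, P(A|B) = P(A ∩ B) / P(B)
So P(A ∩ B) = P(A|B) × P(B)
= 2/5 × 2/15
= 4/75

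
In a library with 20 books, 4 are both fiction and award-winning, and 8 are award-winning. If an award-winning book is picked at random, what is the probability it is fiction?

P(A ∩ B) = 4/20 = 1/5
P(B) = 8/20 = 2/5
P(A|B) = P(A ∩ B) / P(B) = (1/5) / (2/5) = 1/2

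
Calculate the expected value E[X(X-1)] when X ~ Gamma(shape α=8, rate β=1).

E[X(X-1)] = E[X² - X] = E[X²] - E[X]
E[X] = 8
E[X²] = Var(X) + (E[X])² = 8 + (8)² = 72
E[X(X-1)] = 72 - 8 = 64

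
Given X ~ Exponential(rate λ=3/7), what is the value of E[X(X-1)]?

E[X(X-1)] = E[X² - X] = E[X²] - E[X]
E[X] = \frac{7}{3}
E[X²] = Var(X) + (E[X])² = \frac{49}{9} + (\frac{7}{3})² = \frac{98}{9}
E[X(X-1)] = \frac{98}{9} - \frac{7}{3} = \frac{77}{9}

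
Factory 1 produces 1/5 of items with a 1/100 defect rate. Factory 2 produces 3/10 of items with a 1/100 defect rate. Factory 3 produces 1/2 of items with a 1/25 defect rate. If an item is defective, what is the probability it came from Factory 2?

Using Bayes' theorem:
P(F1) = 1/5, P(D|F1) = 1/100
P(F2) = 3/10, P(D|F2) = 1/100
P(F3) = 1/2, P(D|F3) = 1/25
P(D) = P(D|F1)P(F1) + P(D|F2)P(F2) + P(D|F3)P(F3)
     = \frac{1}{40}
P(F2|D) = P(D|F2)P(F2) / P(D)
= \frac{3}{25}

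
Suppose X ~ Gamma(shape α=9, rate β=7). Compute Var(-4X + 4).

For X ~ Gamma(shape α=9, rate β=7):
Var(X) = \frac{9}{49}
Var(-4X + 4) = (-4)² × Var(X) = 16 × \frac{9}{49} = \frac{144}{49}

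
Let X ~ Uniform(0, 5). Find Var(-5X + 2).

For X ~ Uniform(0, 5):
Var(X) = \frac{25}{12}
Var(-5X + 2) = (-5)² × Var(X) = 25 × \frac{25}{12} = \frac{625}{12}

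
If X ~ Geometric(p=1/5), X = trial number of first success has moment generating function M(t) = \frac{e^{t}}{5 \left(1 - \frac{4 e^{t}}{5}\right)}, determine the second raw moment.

To find E[X^2], compute M^(2)(0):
M^(1)(t) = \frac{e^{t}}{5 \left(1 - \frac{4 e^{t}}{5}\right)} + \frac{4 e^{2 t}}{25 \left(1 - \frac{4 e^{t}}{5}\right)^{2}}
M^(2)(t) = \frac{e^{t}}{5 \left(1 - \frac{4 e^{t}}{5}\right)} + \frac{12 e^{2 t}}{25 \left(1 - \frac{4 e^{t}}{5}\right)^{2}} + \frac{32 e^{3 t}}{125 \left(1 - \frac{4 e^{t}}{5}\right)^{3}}
M^(2)(0) = 45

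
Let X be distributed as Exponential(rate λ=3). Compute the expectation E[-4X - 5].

For X ~ Exponential(rate λ=3):
E[X] = \frac{1}{3}
E[-4X - 5] = -4 × E[X] - 5 = - \frac{19}{3}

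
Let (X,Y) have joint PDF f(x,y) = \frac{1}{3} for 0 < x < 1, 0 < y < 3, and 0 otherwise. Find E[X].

f_X(x) = ∫_0^3 \frac{1}{3} dy = 1
E[X] = ∫_0^1 x × (1) dx = \frac{1}{2}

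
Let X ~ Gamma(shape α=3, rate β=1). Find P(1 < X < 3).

P(1 < X < 3) = ∫_{1}^{3} f(x) dx
where f(x) = \frac{x^{2} e^{- x}}{2}
= \frac{-17 + 5 e^{2}}{2 e^{3}}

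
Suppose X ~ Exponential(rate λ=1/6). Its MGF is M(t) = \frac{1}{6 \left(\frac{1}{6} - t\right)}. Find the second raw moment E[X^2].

To find E[X^2], compute M^(2)(0):
M^(1)(t) = \frac{1}{6 \left(\frac{1}{6} - t\right)^{2}}
M^(2)(t) = \frac{1}{3 \left(\frac{1}{6} - t\right)^{3}}
M^(2)(0) = 72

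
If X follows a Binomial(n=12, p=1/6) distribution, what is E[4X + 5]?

For X ~ Binomial(n=12, p=1/6):
E[X] = 2
E[4X + 5] = 4 × E[X] + 5 = 13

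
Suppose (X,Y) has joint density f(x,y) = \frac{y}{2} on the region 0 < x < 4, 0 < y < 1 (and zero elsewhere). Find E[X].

f_X(x) = ∫_0^1 \frac{y}{2} dy = \frac{1}{4}
E[X] = ∫_0^4 x × (\frac{1}{4}) dx = 2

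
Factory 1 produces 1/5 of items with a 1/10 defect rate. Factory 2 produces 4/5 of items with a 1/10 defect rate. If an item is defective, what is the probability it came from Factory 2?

Using Bayes' theorem:
P(F1) = 1/5, P(D|F1) = 1/10
P(F2) = 4/5, P(D|F2) = 1/10
P(D) = P(D|F1)P(F1) + P(D|F2)P(F2)
     = \frac{1}{10}
P(F2|D) = P(D|F2)P(F2) / P(D)
= \frac{4}{5}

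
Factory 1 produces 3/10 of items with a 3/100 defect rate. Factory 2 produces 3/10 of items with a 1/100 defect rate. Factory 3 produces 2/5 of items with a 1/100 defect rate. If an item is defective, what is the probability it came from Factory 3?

Using Bayes' theorem:
P(F1) = 3/10, P(D|F1) = 3/100
P(F2) = 3/10, P(D|F2) = 1/100
P(F3) = 2/5, P(D|F3) = 1/100
P(D) = P(D|F1)P(F1) + P(D|F2)P(F2) + P(D|F3)P(F3)
     = \frac{2}{125}
P(F3|D) = P(D|F3)P(F3) / P(D)
= \frac{1}{4}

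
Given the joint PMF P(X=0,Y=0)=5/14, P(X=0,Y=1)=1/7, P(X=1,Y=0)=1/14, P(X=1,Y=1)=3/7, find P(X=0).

P(X=0) = P(X=0,Y=0) + P(X=0,Y=1)
= 5/14 + 1/7
= 1/2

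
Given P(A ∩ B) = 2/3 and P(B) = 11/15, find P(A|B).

P(A|B) = P(A ∩ B) / P(B)
= (2/3) / (11/15)
= 10/11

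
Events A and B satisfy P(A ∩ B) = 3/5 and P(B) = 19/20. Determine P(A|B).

P(A|B) = P(A ∩ B) / P(B)
= (3/5) / (19/20)
= 12/19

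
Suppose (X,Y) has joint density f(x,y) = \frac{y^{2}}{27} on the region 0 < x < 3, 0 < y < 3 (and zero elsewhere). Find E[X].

f_X(x) = ∫_0^3 \frac{y^{2}}{27} dy = \frac{1}{3}
E[X] = ∫_0^3 x × (\frac{1}{3}) dx = \frac{3}{2}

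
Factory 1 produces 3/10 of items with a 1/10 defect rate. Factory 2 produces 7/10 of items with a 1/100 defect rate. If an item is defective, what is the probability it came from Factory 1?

Using Bayes' theorem:
P(F1) = 3/10, P(D|F1) = 1/10
P(F2) = 7/10, P(D|F2) = 1/100
P(D) = P(D|F1)P(F1) + P(D|F2)P(F2)
     = \frac{37}{1000}
P(F1|D) = P(D|F1)P(F1) / P(D)
= \frac{30}{37}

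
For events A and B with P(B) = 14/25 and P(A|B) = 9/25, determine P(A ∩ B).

By definition, P(A|B) = P(A ∩ B) / P(B)
So P(A ∩ B) = P(A|B) × P(B)
= 9/25 × 14/25
= 126/625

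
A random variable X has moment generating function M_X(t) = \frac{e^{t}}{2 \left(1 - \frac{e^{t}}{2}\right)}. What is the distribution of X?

The MGF M(t) = \frac{e^{t}}{2 \left(1 - \frac{e^{t}}{2}\right)} is the standard form for the Geometric distribution.
Comparing with the known MGF formula identifies: Geometric(p=1/2), X = trial number of first success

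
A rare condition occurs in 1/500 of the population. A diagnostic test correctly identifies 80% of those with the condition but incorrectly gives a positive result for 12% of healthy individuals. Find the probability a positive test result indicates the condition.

Let D = the rare event, + = positive/flagged.
P(D) = 1/500
P(+|D) = 80/100 = 4/5
P(+|D') = 12/100 = 3/25
P(+) = P(+|D)P(D) + P(+|D')P(D')
     = \frac{4}{5} × \frac{1}{500} + \frac{3}{25} × \frac{499}{500}
     = \frac{1517}{12500}
P(D|+) = P(+|D)P(D)/P(+) = \frac{20}{1517}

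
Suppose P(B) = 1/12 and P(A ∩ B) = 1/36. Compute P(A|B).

P(A|B) = P(A ∩ B) / P(B)
= (1/36) / (1/12)
= 1/3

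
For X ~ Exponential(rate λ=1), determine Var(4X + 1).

For X ~ Exponential(rate λ=1):
Var(X) = 1
Var(4X + 1) = (4)² × Var(X) = 16 × 1 = 16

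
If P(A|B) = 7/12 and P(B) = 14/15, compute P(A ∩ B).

By definition, P(A|B) = P(A ∩ B) / P(B)
So P(A ∩ B) = P(A|B) × P(B)
= 7/12 × 14/15
= 49/90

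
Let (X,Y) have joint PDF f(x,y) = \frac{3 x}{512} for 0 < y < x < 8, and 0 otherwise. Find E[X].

f_X(x) = ∫_0^x \frac{3 x}{512} dy = \frac{3 x^{2}}{512}
E[X] = ∫_0^8 x × (\frac{3 x^{2}}{512}) dx = 6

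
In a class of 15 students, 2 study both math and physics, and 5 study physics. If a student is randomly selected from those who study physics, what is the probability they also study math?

P(A ∩ B) = 2/15
P(B) = 5/15 = 1/3
P(A|B) = P(A ∩ B) / P(B) = (2/15) / (1/3) = 2/5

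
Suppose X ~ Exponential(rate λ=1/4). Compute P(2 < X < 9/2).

P(2 < X < 9/2) = ∫_{2}^{9/2} f(x) dx
where f(x) = \frac{e^{- \frac{x}{4}}}{4}
= - \frac{1}{e^{\frac{9}{8}}} + e^{- \frac{1}{2}}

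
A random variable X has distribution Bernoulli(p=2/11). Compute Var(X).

For X ~ Bernoulli(p=2/11):
Var(X) = \frac{18}{121}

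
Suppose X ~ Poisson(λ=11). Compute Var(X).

For X ~ Poisson(λ=11):
Var(X) = 11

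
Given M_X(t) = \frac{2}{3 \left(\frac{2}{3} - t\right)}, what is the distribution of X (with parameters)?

The MGF M(t) = \frac{2}{3 \left(\frac{2}{3} - t\right)} is the standard form for the Exponential distribution.
Comparing with the known MGF formula identifies: Exponential(rate λ=2/3)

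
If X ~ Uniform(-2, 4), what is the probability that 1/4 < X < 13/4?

P(1/4 < X < 13/4) = ∫_{1/4}^{13/4} f(x) dx
where f(x) = \frac{1}{6}
= \frac{1}{2}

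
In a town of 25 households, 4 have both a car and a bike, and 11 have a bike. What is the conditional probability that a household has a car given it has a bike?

P(A ∩ B) = 4/25
P(B) = 11/25
P(A|B) = P(A ∩ B) / P(B) = (4/25) / (11/25) = 4/11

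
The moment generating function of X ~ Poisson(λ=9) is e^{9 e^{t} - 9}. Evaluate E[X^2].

To find E[X^2], compute M^(2)(0):
M^(1)(t) = 9 e^{t} e^{9 e^{t} - 9}
M^(2)(t) = 81 e^{2 t} e^{9 e^{t} - 9} + 9 e^{t} e^{9 e^{t} - 9}
M^(2)(0) = 90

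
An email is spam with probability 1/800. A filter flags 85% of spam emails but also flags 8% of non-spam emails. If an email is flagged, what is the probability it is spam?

Let D = the rare event, + = positive/flagged.
P(D) = 1/800
P(+|D) = 85/100 = 17/20
P(+|D') = 8/100 = 2/25
P(+) = P(+|D)P(D) + P(+|D')P(D')
     = \frac{17}{20} × \frac{1}{800} + \frac{2}{25} × \frac{799}{800}
     = \frac{6477}{80000}
P(D|+) = P(+|D)P(D)/P(+) = \frac{5}{381}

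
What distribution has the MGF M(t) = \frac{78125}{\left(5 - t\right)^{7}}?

The MGF M(t) = \frac{78125}{\left(5 - t\right)^{7}} is the standard form for the Gamma distribution.
Comparing with the known MGF formula identifies: Gamma(shape α=7, rate β=5)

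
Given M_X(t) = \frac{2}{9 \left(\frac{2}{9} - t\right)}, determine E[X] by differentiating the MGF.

To find E[X], compute M^(1)(0):
M^(1)(t) = \frac{2}{9 \left(\frac{2}{9} - t\right)^{2}}
M^(1)(0) = \frac{9}{2}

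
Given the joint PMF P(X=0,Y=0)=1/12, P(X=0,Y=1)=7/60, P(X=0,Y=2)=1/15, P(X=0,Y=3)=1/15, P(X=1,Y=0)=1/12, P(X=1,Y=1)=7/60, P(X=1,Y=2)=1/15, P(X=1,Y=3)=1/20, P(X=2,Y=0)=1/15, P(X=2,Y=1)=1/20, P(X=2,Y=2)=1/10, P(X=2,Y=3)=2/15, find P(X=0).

P(X=0) = P(X=0,Y=0) + P(X=0,Y=1) + P(X=0,Y=2) + P(X=0,Y=3)
= 1/12 + 7/60 + 1/15 + 1/15
= 1/3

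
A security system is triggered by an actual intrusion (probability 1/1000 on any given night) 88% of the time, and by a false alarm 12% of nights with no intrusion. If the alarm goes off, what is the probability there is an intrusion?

Let D = the rare event, + = positive/flagged.
P(D) = 1/1000
P(+|D) = 88/100 = 22/25
P(+|D') = 12/100 = 3/25
P(+) = P(+|D)P(D) + P(+|D')P(D')
     = \frac{22}{25} × \frac{1}{1000} + \frac{3}{25} × \frac{999}{1000}
     = \frac{3019}{25000}
P(D|+) = P(+|D)P(D)/P(+) = \frac{22}{3019}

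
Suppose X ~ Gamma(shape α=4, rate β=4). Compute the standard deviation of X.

For X ~ Gamma(shape α=4, rate β=4):
Var(X) = \frac{1}{4}
SD(X) = √(Var(X)) = √(\frac{1}{4}) = \frac{1}{2}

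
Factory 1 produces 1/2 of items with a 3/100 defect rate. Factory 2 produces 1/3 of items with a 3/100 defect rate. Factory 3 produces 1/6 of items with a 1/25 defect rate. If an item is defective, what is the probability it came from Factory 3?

Using Bayes' theorem:
P(F1) = 1/2, P(D|F1) = 3/100
P(F2) = 1/3, P(D|F2) = 3/100
P(F3) = 1/6, P(D|F3) = 1/25
P(D) = P(D|F1)P(F1) + P(D|F2)P(F2) + P(D|F3)P(F3)
     = \frac{19}{600}
P(F3|D) = P(D|F3)P(F3) / P(D)
= \frac{4}{19}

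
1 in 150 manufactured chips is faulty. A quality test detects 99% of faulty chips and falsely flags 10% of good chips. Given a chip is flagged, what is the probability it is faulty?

Let D = the rare event, + = positive/flagged.
P(D) = 1/150
P(+|D) = 99/100
P(+|D') = 10/100 = 1/10
P(+) = P(+|D)P(D) + P(+|D')P(D')
     = \frac{99}{100} × \frac{1}{150} + \frac{1}{10} × \frac{149}{150}
     = \frac{1589}{15000}
P(D|+) = P(+|D)P(D)/P(+) = \frac{99}{1589}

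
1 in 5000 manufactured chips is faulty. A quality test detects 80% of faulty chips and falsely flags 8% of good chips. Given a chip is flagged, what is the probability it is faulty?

Let D = the rare event, + = positive/flagged.
P(D) = 1/5000
P(+|D) = 80/100 = 4/5
P(+|D') = 8/100 = 2/25
P(+) = P(+|D)P(D) + P(+|D')P(D')
     = \frac{4}{5} × \frac{1}{5000} + \frac{2}{25} × \frac{4999}{5000}
     = \frac{5009}{62500}
P(D|+) = P(+|D)P(D)/P(+) = \frac{10}{5009}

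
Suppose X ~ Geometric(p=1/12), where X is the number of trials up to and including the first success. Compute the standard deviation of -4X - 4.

For X ~ Geometric(p=1/12), where X is the number of trials up to and including the first success:
Var(X) = 132
SD(X) = √(Var(X)) = √(132) = 2 \sqrt{33}
SD(-4X - 4) = |-4| × SD(X) = 4 × 2 \sqrt{33} = 8 \sqrt{33}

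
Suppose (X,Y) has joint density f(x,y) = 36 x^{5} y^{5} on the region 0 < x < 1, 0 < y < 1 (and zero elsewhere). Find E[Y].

E[Y] = ∫_0^1 ∫_0^1 y × f(x,y) dx dy
= \frac{6}{7}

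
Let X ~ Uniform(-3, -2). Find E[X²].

Using the identity E[X²] = Var(X) + (E[X])²:
E[X] = - \frac{5}{2}
Var(X) = \frac{1}{12}
E[X²] = \frac{1}{12} + (- \frac{5}{2})²
= \frac{19}{3}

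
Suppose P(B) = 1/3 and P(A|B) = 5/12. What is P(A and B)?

By definition, P(A|B) = P(A ∩ B) / P(B)
So P(A ∩ B) = P(A|B) × P(B)
= 5/12 × 1/3
= 5/36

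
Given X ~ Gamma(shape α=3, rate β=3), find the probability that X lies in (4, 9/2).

P(4 < X < 9/2) = ∫_{4}^{9/2} f(x) dx
where f(x) = \frac{27 x^{2} e^{- 3 x}}{2}
= - \frac{845}{8 e^{\frac{27}{2}}} + \frac{85}{e^{12}}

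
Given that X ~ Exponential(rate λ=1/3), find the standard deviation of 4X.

For X ~ Exponential(rate λ=1/3):
Var(X) = 9
SD(X) = √(Var(X)) = √(9) = 3
SD(4X) = |4| × SD(X) = 4 × 3 = 12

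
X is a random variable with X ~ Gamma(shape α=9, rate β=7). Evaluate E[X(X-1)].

E[X(X-1)] = E[X² - X] = E[X²] - E[X]
E[X] = \frac{9}{7}
E[X²] = Var(X) + (E[X])² = \frac{9}{49} + (\frac{9}{7})² = \frac{90}{49}
E[X(X-1)] = \frac{90}{49} - \frac{9}{7} = \frac{27}{49}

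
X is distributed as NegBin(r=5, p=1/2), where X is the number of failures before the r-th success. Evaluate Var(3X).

For X ~ NegBin(r=5, p=1/2), where X is the number of failures before the r-th success:
Var(X) = 10
Var(3X) = (3)² × Var(X) = 9 × 10 = 90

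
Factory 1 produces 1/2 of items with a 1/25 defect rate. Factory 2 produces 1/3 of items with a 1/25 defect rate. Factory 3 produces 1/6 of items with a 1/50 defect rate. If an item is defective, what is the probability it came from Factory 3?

Using Bayes' theorem:
P(F1) = 1/2, P(D|F1) = 1/25
P(F2) = 1/3, P(D|F2) = 1/25
P(F3) = 1/6, P(D|F3) = 1/50
P(D) = P(D|F1)P(F1) + P(D|F2)P(F2) + P(D|F3)P(F3)
     = \frac{11}{300}
P(F3|D) = P(D|F3)P(F3) / P(D)
= \frac{1}{11}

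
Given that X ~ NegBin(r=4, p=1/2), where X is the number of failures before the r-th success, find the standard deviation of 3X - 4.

For X ~ NegBin(r=4, p=1/2), where X is the number of failures before the r-th success:
Var(X) = 8
SD(X) = √(Var(X)) = √(8) = 2 \sqrt{2}
SD(3X - 4) = |3| × SD(X) = 3 × 2 \sqrt{2} = 6 \sqrt{2}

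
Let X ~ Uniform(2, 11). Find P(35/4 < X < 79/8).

P(35/4 < X < 79/8) = ∫_{35/4}^{79/8} f(x) dx
where f(x) = \frac{1}{9}
= \frac{1}{8}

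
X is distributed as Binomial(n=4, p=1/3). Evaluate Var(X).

For X ~ Binomial(n=4, p=1/3):
Var(X) = \frac{8}{9}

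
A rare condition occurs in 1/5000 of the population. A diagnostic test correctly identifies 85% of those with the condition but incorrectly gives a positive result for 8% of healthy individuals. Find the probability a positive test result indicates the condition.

Let D = the rare event, + = positive/flagged.
P(D) = 1/5000
P(+|D) = 85/100 = 17/20
P(+|D') = 8/100 = 2/25
P(+) = P(+|D)P(D) + P(+|D')P(D')
     = \frac{17}{20} × \frac{1}{5000} + \frac{2}{25} × \frac{4999}{5000}
     = \frac{40077}{500000}
P(D|+) = P(+|D)P(D)/P(+) = \frac{85}{40077}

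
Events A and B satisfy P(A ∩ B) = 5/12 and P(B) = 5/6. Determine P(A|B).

P(A|B) = P(A ∩ B) / P(B)
= (5/12) / (5/6)
= 1/2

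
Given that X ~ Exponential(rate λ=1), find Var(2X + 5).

For X ~ Exponential(rate λ=1):
Var(X) = 1
Var(2X + 5) = (2)² × Var(X) = 4 × 1 = 4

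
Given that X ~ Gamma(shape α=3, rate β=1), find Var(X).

For X ~ Gamma(shape α=3, rate β=1):
Var(X) = 3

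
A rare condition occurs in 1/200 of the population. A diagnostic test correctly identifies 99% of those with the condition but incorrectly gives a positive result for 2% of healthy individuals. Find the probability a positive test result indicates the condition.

Let D = the rare event, + = positive/flagged.
P(D) = 1/200
P(+|D) = 99/100
P(+|D') = 2/100 = 1/50
P(+) = P(+|D)P(D) + P(+|D')P(D')
     = \frac{99}{100} × \frac{1}{200} + \frac{1}{50} × \frac{199}{200}
     = \frac{497}{20000}
P(D|+) = P(+|D)P(D)/P(+) = \frac{99}{497}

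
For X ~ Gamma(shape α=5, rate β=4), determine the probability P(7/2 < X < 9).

P(7/2 < X < 9) = ∫_{7/2}^{9} f(x) dx
where f(x) = \frac{128 x^{4} e^{- 4 x}}{3}
= \frac{-78445 + 2171 e^{22}}{e^{36}}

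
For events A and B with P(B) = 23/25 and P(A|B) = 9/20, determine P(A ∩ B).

By definition, P(A|B) = P(A ∩ B) / P(B)
So P(A ∩ B) = P(A|B) × P(B)
= 9/20 × 23/25
= 207/500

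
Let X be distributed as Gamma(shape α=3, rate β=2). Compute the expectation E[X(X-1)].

E[X(X-1)] = E[X² - X] = E[X²] - E[X]
E[X] = \frac{3}{2}
E[X²] = Var(X) + (E[X])² = \frac{3}{4} + (\frac{3}{2})² = 3
E[X(X-1)] = 3 - \frac{3}{2} = \frac{3}{2}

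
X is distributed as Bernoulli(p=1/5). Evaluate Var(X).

For X ~ Bernoulli(p=1/5):
Var(X) = \frac{4}{25}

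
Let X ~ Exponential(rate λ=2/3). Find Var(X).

For X ~ Exponential(rate λ=2/3):
Var(X) = \frac{9}{4}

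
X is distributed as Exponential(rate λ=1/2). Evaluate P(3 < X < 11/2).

P(3 < X < 11/2) = ∫_{3}^{11/2} f(x) dx
where f(x) = \frac{e^{- \frac{x}{2}}}{2}
= - \frac{1}{e^{\frac{11}{4}}} + e^{- \frac{3}{2}}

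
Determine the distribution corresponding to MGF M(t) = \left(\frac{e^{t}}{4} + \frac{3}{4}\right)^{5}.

The MGF M(t) = \left(\frac{e^{t}}{4} + \frac{3}{4}\right)^{5} is the standard form for the Binomial distribution.
Comparing with the known MGF formula identifies: Binomial(n=5, p=1/4)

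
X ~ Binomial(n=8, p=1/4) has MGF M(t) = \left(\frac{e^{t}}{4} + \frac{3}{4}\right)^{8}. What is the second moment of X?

To find E[X^2], compute M^(2)(0):
M^(1)(t) = 2 \left(\frac{e^{t}}{4} + \frac{3}{4}\right)^{7} e^{t}
M^(2)(t) = 2 \left(\frac{e^{t}}{4} + \frac{3}{4}\right)^{7} e^{t} + \frac{7 \left(\frac{e^{t}}{4} + \frac{3}{4}\right)^{6} e^{2 t}}{2}
M^(2)(0) = \frac{11}{2}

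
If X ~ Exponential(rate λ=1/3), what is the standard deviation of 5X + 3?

For X ~ Exponential(rate λ=1/3):
Var(X) = 9
SD(X) = √(Var(X)) = √(9) = 3
SD(5X + 3) = |5| × SD(X) = 5 × 3 = 15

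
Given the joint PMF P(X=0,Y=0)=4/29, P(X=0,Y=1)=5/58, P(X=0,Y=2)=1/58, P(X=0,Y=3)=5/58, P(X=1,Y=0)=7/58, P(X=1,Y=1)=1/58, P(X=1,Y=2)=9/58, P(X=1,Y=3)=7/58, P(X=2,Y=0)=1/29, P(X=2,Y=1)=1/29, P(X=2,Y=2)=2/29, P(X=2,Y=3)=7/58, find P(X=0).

P(X=0) = P(X=0,Y=0) + P(X=0,Y=1) + P(X=0,Y=2) + P(X=0,Y=3)
= 4/29 + 5/58 + 1/58 + 5/58
= 19/58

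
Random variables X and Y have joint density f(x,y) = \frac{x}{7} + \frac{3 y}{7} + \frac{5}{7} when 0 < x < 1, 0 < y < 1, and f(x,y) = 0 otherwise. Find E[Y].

E[Y] = ∫_0^1 ∫_0^1 y × f(x,y) dx dy
= \frac{15}{28}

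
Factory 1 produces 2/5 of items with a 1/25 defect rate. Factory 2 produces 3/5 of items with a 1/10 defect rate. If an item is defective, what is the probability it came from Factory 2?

Using Bayes' theorem:
P(F1) = 2/5, P(D|F1) = 1/25
P(F2) = 3/5, P(D|F2) = 1/10
P(D) = P(D|F1)P(F1) + P(D|F2)P(F2)
     = \frac{19}{250}
P(F2|D) = P(D|F2)P(F2) / P(D)
= \frac{15}{19}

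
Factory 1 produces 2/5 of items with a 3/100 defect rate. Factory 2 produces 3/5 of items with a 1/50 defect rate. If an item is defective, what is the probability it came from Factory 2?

Using Bayes' theorem:
P(F1) = 2/5, P(D|F1) = 3/100
P(F2) = 3/5, P(D|F2) = 1/50
P(D) = P(D|F1)P(F1) + P(D|F2)P(F2)
     = \frac{3}{125}
P(F2|D) = P(D|F2)P(F2) / P(D)
= \frac{1}{2}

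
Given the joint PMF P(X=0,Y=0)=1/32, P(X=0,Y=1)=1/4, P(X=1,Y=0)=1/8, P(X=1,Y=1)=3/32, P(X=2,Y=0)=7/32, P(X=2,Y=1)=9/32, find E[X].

First find marginal of X:
P(X=0) = 9/32
P(X=1) = 7/32
P(X=2) = 1/2
E[X] = 0 × 9/32 + 1 × 7/32 + 2 × 1/2 = 39/32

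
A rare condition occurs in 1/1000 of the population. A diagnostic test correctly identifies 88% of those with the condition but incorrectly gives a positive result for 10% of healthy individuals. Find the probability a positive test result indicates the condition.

Let D = the rare event, + = positive/flagged.
P(D) = 1/1000
P(+|D) = 88/100 = 22/25
P(+|D') = 10/100 = 1/10
P(+) = P(+|D)P(D) + P(+|D')P(D')
     = \frac{22}{25} × \frac{1}{1000} + \frac{1}{10} × \frac{999}{1000}
     = \frac{5039}{50000}
P(D|+) = P(+|D)P(D)/P(+) = \frac{44}{5039}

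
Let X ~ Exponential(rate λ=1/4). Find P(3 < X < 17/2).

P(3 < X < 17/2) = ∫_{3}^{17/2} f(x) dx
where f(x) = \frac{e^{- \frac{x}{4}}}{4}
= - \frac{1}{e^{\frac{17}{8}}} + e^{- \frac{3}{4}}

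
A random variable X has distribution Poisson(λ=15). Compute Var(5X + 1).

For X ~ Poisson(λ=15):
Var(X) = 15
Var(5X + 1) = (5)² × Var(X) = 25 × 15 = 375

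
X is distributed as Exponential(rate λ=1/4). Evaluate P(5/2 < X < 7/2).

P(5/2 < X < 7/2) = ∫_{5/2}^{7/2} f(x) dx
where f(x) = \frac{e^{- \frac{x}{4}}}{4}
= - \frac{1 - e^{\frac{1}{4}}}{e^{\frac{7}{8}}}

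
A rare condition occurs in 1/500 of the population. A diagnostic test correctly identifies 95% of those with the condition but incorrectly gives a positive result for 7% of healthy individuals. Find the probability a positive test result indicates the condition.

Let D = the rare event, + = positive/flagged.
P(D) = 1/500
P(+|D) = 95/100 = 19/20
P(+|D') = 7/100
P(+) = P(+|D)P(D) + P(+|D')P(D')
     = \frac{19}{20} × \frac{1}{500} + \frac{7}{100} × \frac{499}{500}
     = \frac{897}{12500}
P(D|+) = P(+|D)P(D)/P(+) = \frac{95}{3588}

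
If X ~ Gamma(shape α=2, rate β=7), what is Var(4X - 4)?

For X ~ Gamma(shape α=2, rate β=7):
Var(X) = \frac{2}{49}
Var(4X - 4) = (4)² × Var(X) = 16 × \frac{2}{49} = \frac{32}{49}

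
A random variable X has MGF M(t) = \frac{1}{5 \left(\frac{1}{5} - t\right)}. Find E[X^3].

To find E[X^3], compute M^(3)(0):
M^(1)(t) = \frac{1}{5 \left(\frac{1}{5} - t\right)^{2}}
M^(2)(t) = \frac{2}{5 \left(\frac{1}{5} - t\right)^{3}}
M^(3)(t) = \frac{6}{5 \left(\frac{1}{5} - t\right)^{4}}
M^(3)(0) = 750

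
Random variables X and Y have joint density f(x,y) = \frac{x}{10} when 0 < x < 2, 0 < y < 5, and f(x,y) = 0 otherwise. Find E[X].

f_X(x) = ∫_0^5 \frac{x}{10} dy = \frac{x}{2}
E[X] = ∫_0^2 x × (\frac{x}{2}) dx = \frac{4}{3}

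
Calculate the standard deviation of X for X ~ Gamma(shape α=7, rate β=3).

For X ~ Gamma(shape α=7, rate β=3):
Var(X) = \frac{7}{9}
SD(X) = √(Var(X)) = √(\frac{7}{9}) = \frac{\sqrt{7}}{3}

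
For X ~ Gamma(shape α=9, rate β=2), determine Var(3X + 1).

For X ~ Gamma(shape α=9, rate β=2):
Var(X) = \frac{9}{4}
Var(3X + 1) = (3)² × Var(X) = 9 × \frac{9}{4} = \frac{81}{4}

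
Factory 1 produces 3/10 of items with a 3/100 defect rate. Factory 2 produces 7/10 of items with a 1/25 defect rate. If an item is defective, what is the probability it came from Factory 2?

Using Bayes' theorem:
P(F1) = 3/10, P(D|F1) = 3/100
P(F2) = 7/10, P(D|F2) = 1/25
P(D) = P(D|F1)P(F1) + P(D|F2)P(F2)
     = \frac{37}{1000}
P(F2|D) = P(D|F2)P(F2) / P(D)
= \frac{28}{37}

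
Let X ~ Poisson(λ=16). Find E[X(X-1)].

E[X(X-1)] = E[X² - X] = E[X²] - E[X]
E[X] = 16
E[X²] = Var(X) + (E[X])² = 16 + (16)² = 272
E[X(X-1)] = 272 - 16 = 256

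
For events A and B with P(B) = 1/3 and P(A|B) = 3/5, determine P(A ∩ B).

By definition, P(A|B) = P(A ∩ B) / P(B)
So P(A ∩ B) = P(A|B) × P(B)
= 3/5 × 1/3
= 1/5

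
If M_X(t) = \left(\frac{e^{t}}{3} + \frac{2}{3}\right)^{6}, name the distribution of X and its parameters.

The MGF M(t) = \left(\frac{e^{t}}{3} + \frac{2}{3}\right)^{6} is the standard form for the Binomial distribution.
Comparing with the known MGF formula identifies: Binomial(n=6, p=1/3)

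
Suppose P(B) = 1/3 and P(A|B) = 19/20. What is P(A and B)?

By definition, P(A|B) = P(A ∩ B) / P(B)
So P(A ∩ B) = P(A|B) × P(B)
= 19/20 × 1/3
= 19/60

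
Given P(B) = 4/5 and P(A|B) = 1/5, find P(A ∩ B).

By definition, P(A|B) = P(A ∩ B) / P(B)
So P(A ∩ B) = P(A|B) × P(B)
= 1/5 × 4/5
= 4/25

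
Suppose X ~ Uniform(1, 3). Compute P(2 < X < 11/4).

P(2 < X < 11/4) = ∫_{2}^{11/4} f(x) dx
where f(x) = \frac{1}{2}
= \frac{3}{8}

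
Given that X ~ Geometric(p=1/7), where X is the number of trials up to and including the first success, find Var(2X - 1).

For X ~ Geometric(p=1/7), where X is the number of trials up to and including the first success:
Var(X) = 42
Var(2X - 1) = (2)² × Var(X) = 4 × 42 = 168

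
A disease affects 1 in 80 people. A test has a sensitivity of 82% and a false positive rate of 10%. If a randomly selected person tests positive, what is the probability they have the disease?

Let D = the rare event, + = positive/flagged.
P(D) = 1/80
P(+|D) = 82/100 = 41/50
P(+|D') = 10/100 = 1/10
P(+) = P(+|D)P(D) + P(+|D')P(D')
     = \frac{41}{50} × \frac{1}{80} + \frac{1}{10} × \frac{79}{80}
     = \frac{109}{1000}
P(D|+) = P(+|D)P(D)/P(+) = \frac{41}{436}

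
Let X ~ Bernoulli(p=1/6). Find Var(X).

For X ~ Bernoulli(p=1/6):
Var(X) = \frac{5}{36}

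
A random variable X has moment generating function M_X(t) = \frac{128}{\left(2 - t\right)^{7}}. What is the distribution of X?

The MGF M(t) = \frac{128}{\left(2 - t\right)^{7}} is the standard form for the Gamma distribution.
Comparing with the known MGF formula identifies: Gamma(shape α=7, rate β=2)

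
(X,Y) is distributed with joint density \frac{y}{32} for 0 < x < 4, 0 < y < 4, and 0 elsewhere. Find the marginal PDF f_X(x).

f_X(x) = ∫_0^4 f(x,y) dy
= ∫_0^4 \frac{y}{32} dy
= \frac{1}{4} for 0 < x < 4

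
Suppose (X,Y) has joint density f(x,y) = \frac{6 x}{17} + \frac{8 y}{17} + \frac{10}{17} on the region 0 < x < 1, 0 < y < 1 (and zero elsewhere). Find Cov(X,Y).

E[XY] = ∫∫ xy × f(x,y) dx dy = \frac{29}{102}
E[X] = \frac{9}{17}
E[Y] = \frac{55}{102}
Cov(X,Y) = E[XY] - E[X]E[Y] = - \frac{1}{867}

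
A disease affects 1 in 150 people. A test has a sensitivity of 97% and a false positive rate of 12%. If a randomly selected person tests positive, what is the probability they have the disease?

Let D = the rare event, + = positive/flagged.
P(D) = 1/150
P(+|D) = 97/100
P(+|D') = 12/100 = 3/25
P(+) = P(+|D)P(D) + P(+|D')P(D')
     = \frac{97}{100} × \frac{1}{150} + \frac{3}{25} × \frac{149}{150}
     = \frac{377}{3000}
P(D|+) = P(+|D)P(D)/P(+) = \frac{97}{1885}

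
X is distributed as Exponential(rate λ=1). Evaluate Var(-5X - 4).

For X ~ Exponential(rate λ=1):
Var(X) = 1
Var(-5X - 4) = (-5)² × Var(X) = 25 × 1 = 25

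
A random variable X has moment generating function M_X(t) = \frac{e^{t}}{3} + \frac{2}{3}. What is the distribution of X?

The MGF M(t) = \frac{e^{t}}{3} + \frac{2}{3} is the standard form for the Bernoulli distribution.
Comparing with the known MGF formula identifies: Bernoulli(p=1/3)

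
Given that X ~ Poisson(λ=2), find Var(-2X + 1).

For X ~ Poisson(λ=2):
Var(X) = 2
Var(-2X + 1) = (-2)² × Var(X) = 4 × 2 = 8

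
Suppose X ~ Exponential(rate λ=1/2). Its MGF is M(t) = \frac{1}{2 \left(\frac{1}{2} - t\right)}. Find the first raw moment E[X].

To find E[X], compute M^(1)(0):
M^(1)(t) = \frac{1}{2 \left(\frac{1}{2} - t\right)^{2}}
M^(1)(0) = 2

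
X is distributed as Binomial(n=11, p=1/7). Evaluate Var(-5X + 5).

For X ~ Binomial(n=11, p=1/7):
Var(X) = \frac{66}{49}
Var(-5X + 5) = (-5)² × Var(X) = 25 × \frac{66}{49} = \frac{1650}{49}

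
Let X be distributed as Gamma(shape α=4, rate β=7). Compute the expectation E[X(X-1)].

E[X(X-1)] = E[X² - X] = E[X²] - E[X]
E[X] = \frac{4}{7}
E[X²] = Var(X) + (E[X])² = \frac{4}{49} + (\frac{4}{7})² = \frac{20}{49}
E[X(X-1)] = \frac{20}{49} - \frac{4}{7} = - \frac{8}{49}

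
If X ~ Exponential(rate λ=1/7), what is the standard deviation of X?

For X ~ Exponential(rate λ=1/7):
Var(X) = 49
SD(X) = √(Var(X)) = √(49) = 7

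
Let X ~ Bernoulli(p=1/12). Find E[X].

For X ~ Bernoulli(p=1/12), the expected value is:
E[X] = \frac{1}{12}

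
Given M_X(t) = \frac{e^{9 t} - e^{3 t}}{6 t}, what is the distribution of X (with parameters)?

The MGF M(t) = \frac{e^{9 t} - e^{3 t}}{6 t} is the standard form for the Uniform distribution.
Comparing with the known MGF formula identifies: Uniform(3, 9)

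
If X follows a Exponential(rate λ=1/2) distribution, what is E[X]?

For X ~ Exponential(rate λ=1/2), the expected value is:
E[X] = 2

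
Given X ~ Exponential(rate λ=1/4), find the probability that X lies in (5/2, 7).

P(5/2 < X < 7) = ∫_{5/2}^{7} f(x) dx
where f(x) = \frac{e^{- \frac{x}{4}}}{4}
= - \frac{1}{e^{\frac{7}{4}}} + e^{- \frac{5}{8}}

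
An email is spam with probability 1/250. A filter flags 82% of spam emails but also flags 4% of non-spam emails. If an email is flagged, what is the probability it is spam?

Let D = the rare event, + = positive/flagged.
P(D) = 1/250
P(+|D) = 82/100 = 41/50
P(+|D') = 4/100 = 1/25
P(+) = P(+|D)P(D) + P(+|D')P(D')
     = \frac{41}{50} × \frac{1}{250} + \frac{1}{25} × \frac{249}{250}
     = \frac{539}{12500}
P(D|+) = P(+|D)P(D)/P(+) = \frac{41}{539}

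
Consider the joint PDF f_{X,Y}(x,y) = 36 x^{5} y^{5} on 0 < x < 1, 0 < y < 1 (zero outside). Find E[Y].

E[Y] = ∫_0^1 ∫_0^1 y × f(x,y) dx dy
= \frac{6}{7}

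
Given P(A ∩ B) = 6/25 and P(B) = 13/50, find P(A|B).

P(A|B) = P(A ∩ B) / P(B)
= (6/25) / (13/50)
= 12/13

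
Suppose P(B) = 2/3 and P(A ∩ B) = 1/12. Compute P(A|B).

P(A|B) = P(A ∩ B) / P(B)
= (1/12) / (2/3)
= 1/8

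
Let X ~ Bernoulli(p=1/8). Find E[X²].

Using the identity E[X²] = Var(X) + (E[X])²:
E[X] = \frac{1}{8}
Var(X) = \frac{7}{64}
E[X²] = \frac{7}{64} + (\frac{1}{8})²
= \frac{1}{8}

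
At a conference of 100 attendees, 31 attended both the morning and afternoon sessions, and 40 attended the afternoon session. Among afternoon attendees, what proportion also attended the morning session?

P(A ∩ B) = 31/100
P(B) = 40/100 = 2/5
P(A|B) = P(A ∩ B) / P(B) = (31/100) / (2/5) = 31/40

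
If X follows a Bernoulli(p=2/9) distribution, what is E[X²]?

Using the identity E[X²] = Var(X) + (E[X])²:
E[X] = \frac{2}{9}
Var(X) = \frac{14}{81}
E[X²] = \frac{14}{81} + (\frac{2}{9})²
= \frac{2}{9}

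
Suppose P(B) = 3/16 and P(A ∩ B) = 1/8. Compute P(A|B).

P(A|B) = P(A ∩ B) / P(B)
= (1/8) / (3/16)
= 2/3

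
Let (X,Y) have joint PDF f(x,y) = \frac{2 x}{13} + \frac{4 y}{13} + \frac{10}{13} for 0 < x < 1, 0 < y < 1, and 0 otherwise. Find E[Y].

E[Y] = ∫_0^1 ∫_0^1 y × f(x,y) dx dy
= \frac{41}{78}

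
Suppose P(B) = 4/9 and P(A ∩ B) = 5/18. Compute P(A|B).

P(A|B) = P(A ∩ B) / P(B)
= (5/18) / (4/9)
= 5/8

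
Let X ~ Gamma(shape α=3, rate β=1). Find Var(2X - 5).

For X ~ Gamma(shape α=3, rate β=1):
Var(X) = 3
Var(2X - 5) = (2)² × Var(X) = 4 × 3 = 12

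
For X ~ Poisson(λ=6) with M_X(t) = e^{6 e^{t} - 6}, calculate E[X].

To find E[X], compute M^(1)(0):
M^(1)(t) = 6 e^{t} e^{6 e^{t} - 6}
M^(1)(0) = 6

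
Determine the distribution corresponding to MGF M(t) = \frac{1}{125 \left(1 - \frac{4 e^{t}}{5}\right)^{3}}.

The MGF M(t) = \frac{1}{125 \left(1 - \frac{4 e^{t}}{5}\right)^{3}} is the standard form for the NegativeBinomial distribution.
Comparing with the known MGF formula identifies: NegBin(r=3, p=1/5), X = failures before r-th success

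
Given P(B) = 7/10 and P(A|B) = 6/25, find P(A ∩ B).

By definition, P(A|B) = P(A ∩ B) / P(B)
So P(A ∩ B) = P(A|B) × P(B)
= 6/25 × 7/10
= 21/125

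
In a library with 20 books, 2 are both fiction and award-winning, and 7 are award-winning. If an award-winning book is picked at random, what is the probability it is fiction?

P(A ∩ B) = 2/20 = 1/10
P(B) = 7/20
P(A|B) = P(A ∩ B) / P(B) = (1/10) / (7/20) = 2/7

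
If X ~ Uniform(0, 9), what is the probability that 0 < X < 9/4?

P(0 < X < 9/4) = ∫_{0}^{9/4} f(x) dx
where f(x) = \frac{1}{9}
= \frac{1}{4}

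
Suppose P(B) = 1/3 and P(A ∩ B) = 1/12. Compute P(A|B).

P(A|B) = P(A ∩ B) / P(B)
= (1/12) / (1/3)
= 1/4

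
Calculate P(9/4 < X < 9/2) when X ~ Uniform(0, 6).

P(9/4 < X < 9/2) = ∫_{9/4}^{9/2} f(x) dx
where f(x) = \frac{1}{6}
= \frac{3}{8}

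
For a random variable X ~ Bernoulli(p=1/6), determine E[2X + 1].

For X ~ Bernoulli(p=1/6):
E[X] = \frac{1}{6}
E[2X + 1] = 2 × E[X] + 1 = \frac{4}{3}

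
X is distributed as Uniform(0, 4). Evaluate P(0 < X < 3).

P(0 < X < 3) = ∫_{0}^{3} f(x) dx
where f(x) = \frac{1}{4}
= \frac{3}{4}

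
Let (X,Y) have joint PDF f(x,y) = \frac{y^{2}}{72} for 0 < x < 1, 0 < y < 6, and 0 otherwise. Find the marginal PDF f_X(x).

f_X(x) = ∫_0^6 f(x,y) dy
= ∫_0^6 \frac{y^{2}}{72} dy
= 1 for 0 < x < 1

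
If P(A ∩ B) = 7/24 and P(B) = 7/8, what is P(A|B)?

P(A|B) = P(A ∩ B) / P(B)
= (7/24) / (7/8)
= 1/3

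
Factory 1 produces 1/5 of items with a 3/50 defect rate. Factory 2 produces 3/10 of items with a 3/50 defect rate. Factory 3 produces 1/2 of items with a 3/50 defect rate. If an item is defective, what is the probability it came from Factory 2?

Using Bayes' theorem:
P(F1) = 1/5, P(D|F1) = 3/50
P(F2) = 3/10, P(D|F2) = 3/50
P(F3) = 1/2, P(D|F3) = 3/50
P(D) = P(D|F1)P(F1) + P(D|F2)P(F2) + P(D|F3)P(F3)
     = \frac{3}{50}
P(F2|D) = P(D|F2)P(F2) / P(D)
= \frac{3}{10}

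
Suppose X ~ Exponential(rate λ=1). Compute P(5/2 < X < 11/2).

P(5/2 < X < 11/2) = ∫_{5/2}^{11/2} f(x) dx
where f(x) = e^{- x}
= - \frac{1 - e^{3}}{e^{\frac{11}{2}}}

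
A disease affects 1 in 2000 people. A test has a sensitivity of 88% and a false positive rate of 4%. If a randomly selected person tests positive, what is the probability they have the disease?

Let D = the rare event, + = positive/flagged.
P(D) = 1/2000
P(+|D) = 88/100 = 22/25
P(+|D') = 4/100 = 1/25
P(+) = P(+|D)P(D) + P(+|D')P(D')
     = \frac{22}{25} × \frac{1}{2000} + \frac{1}{25} × \frac{1999}{2000}
     = \frac{2021}{50000}
P(D|+) = P(+|D)P(D)/P(+) = \frac{22}{2021}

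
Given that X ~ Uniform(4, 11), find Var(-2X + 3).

For X ~ Uniform(4, 11):
Var(X) = \frac{49}{12}
Var(-2X + 3) = (-2)² × Var(X) = 4 × \frac{49}{12} = \frac{49}{3}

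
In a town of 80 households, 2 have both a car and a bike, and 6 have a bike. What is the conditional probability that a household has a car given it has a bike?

P(A ∩ B) = 2/80 = 1/40
P(B) = 6/80 = 3/40
P(A|B) = P(A ∩ B) / P(B) = (1/40) / (3/40) = 1/3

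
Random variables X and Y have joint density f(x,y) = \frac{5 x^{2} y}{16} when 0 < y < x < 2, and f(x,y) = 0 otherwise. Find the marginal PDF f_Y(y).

f_Y(y) = ∫_y^2 \frac{5 x^{2} y}{16} dx = \frac{5 y \left(8 - y^{3}\right)}{48}
for 0 < y < 2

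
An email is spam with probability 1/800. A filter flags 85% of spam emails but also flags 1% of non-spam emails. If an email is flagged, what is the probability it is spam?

Let D = the rare event, + = positive/flagged.
P(D) = 1/800
P(+|D) = 85/100 = 17/20
P(+|D') = 1/100
P(+) = P(+|D)P(D) + P(+|D')P(D')
     = \frac{17}{20} × \frac{1}{800} + \frac{1}{100} × \frac{799}{800}
     = \frac{221}{20000}
P(D|+) = P(+|D)P(D)/P(+) = \frac{5}{52}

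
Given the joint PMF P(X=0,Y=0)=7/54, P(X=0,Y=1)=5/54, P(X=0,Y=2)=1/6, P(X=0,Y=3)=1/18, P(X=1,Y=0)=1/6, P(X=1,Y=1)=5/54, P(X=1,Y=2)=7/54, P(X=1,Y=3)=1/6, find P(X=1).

P(X=1) = P(X=1,Y=0) + P(X=1,Y=1) + P(X=1,Y=2) + P(X=1,Y=3)
= 1/6 + 5/54 + 7/54 + 1/6
= 5/9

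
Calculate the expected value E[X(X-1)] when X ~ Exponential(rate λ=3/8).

E[X(X-1)] = E[X² - X] = E[X²] - E[X]
E[X] = \frac{8}{3}
E[X²] = Var(X) + (E[X])² = \frac{64}{9} + (\frac{8}{3})² = \frac{128}{9}
E[X(X-1)] = \frac{128}{9} - \frac{8}{3} = \frac{104}{9}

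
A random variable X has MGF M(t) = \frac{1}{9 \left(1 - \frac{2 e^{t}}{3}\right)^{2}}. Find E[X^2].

To find E[X^2], compute M^(2)(0):
M^(1)(t) = \frac{4 e^{t}}{27 \left(1 - \frac{2 e^{t}}{3}\right)^{3}}
M^(2)(t) = \frac{4 e^{t}}{27 \left(1 - \frac{2 e^{t}}{3}\right)^{3}} + \frac{8 e^{2 t}}{27 \left(1 - \frac{2 e^{t}}{3}\right)^{4}}
M^(2)(0) = 28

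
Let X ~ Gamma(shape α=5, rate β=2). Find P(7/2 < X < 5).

P(7/2 < X < 5) = ∫_{7/2}^{5} f(x) dx
where f(x) = \frac{4 x^{4} e^{- 2 x}}{3}
= \frac{-15464 + 4553 e^{3}}{24 e^{10}}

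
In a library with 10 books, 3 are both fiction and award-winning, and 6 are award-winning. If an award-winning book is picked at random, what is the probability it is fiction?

P(A ∩ B) = 3/10
P(B) = 6/10 = 3/5
P(A|B) = P(A ∩ B) / P(B) = (3/10) / (3/5) = 1/2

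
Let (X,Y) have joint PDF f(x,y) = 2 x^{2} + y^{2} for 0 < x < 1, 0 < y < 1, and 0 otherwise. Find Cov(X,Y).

E[XY] = ∫∫ xy × f(x,y) dx dy = \frac{3}{8}
E[X] = \frac{2}{3}
E[Y] = \frac{7}{12}
Cov(X,Y) = E[XY] - E[X]E[Y] = - \frac{1}{72}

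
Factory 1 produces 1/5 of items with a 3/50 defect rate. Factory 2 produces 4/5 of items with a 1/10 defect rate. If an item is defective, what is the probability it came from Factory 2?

Using Bayes' theorem:
P(F1) = 1/5, P(D|F1) = 3/50
P(F2) = 4/5, P(D|F2) = 1/10
P(D) = P(D|F1)P(F1) + P(D|F2)P(F2)
     = \frac{23}{250}
P(F2|D) = P(D|F2)P(F2) / P(D)
= \frac{20}{23}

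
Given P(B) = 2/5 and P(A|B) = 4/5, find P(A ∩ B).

By definition, P(A|B) = P(A ∩ B) / P(B)
So P(A ∩ B) = P(A|B) × P(B)
= 4/5 × 2/5
= 8/25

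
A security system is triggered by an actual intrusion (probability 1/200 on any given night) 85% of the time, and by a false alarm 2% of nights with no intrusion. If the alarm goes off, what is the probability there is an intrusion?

Let D = the rare event, + = positive/flagged.
P(D) = 1/200
P(+|D) = 85/100 = 17/20
P(+|D') = 2/100 = 1/50
P(+) = P(+|D)P(D) + P(+|D')P(D')
     = \frac{17}{20} × \frac{1}{200} + \frac{1}{50} × \frac{199}{200}
     = \frac{483}{20000}
P(D|+) = P(+|D)P(D)/P(+) = \frac{85}{483}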